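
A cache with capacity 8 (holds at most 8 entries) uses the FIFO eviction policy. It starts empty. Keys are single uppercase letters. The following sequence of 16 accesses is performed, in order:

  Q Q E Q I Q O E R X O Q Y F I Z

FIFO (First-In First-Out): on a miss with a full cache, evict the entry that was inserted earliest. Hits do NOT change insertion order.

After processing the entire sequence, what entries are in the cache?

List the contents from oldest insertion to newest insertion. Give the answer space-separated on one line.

FIFO simulation (capacity=8):
  1. access Q: MISS. Cache (old->new): [Q]
  2. access Q: HIT. Cache (old->new): [Q]
  3. access E: MISS. Cache (old->new): [Q E]
  4. access Q: HIT. Cache (old->new): [Q E]
  5. access I: MISS. Cache (old->new): [Q E I]
  6. access Q: HIT. Cache (old->new): [Q E I]
  7. access O: MISS. Cache (old->new): [Q E I O]
  8. access E: HIT. Cache (old->new): [Q E I O]
  9. access R: MISS. Cache (old->new): [Q E I O R]
  10. access X: MISS. Cache (old->new): [Q E I O R X]
  11. access O: HIT. Cache (old->new): [Q E I O R X]
  12. access Q: HIT. Cache (old->new): [Q E I O R X]
  13. access Y: MISS. Cache (old->new): [Q E I O R X Y]
  14. access F: MISS. Cache (old->new): [Q E I O R X Y F]
  15. access I: HIT. Cache (old->new): [Q E I O R X Y F]
  16. access Z: MISS, evict Q. Cache (old->new): [E I O R X Y F Z]
Total: 7 hits, 9 misses, 1 evictions

Answer: E I O R X Y F Z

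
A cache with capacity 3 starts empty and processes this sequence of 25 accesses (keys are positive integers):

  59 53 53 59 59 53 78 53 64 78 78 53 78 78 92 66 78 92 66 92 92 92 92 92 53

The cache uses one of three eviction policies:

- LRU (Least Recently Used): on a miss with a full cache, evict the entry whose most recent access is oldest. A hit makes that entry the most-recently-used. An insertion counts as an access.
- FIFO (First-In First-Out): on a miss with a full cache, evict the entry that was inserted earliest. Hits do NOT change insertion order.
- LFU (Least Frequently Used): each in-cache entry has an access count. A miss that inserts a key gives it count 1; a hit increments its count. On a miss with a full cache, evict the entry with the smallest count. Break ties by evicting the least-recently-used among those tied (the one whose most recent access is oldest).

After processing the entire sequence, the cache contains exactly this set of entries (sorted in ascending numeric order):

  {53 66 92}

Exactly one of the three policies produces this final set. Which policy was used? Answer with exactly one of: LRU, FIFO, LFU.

Answer: LRU

Derivation:
Simulating under each policy and comparing final sets:
  LRU: final set = {53 66 92} -> MATCHES target
  FIFO: final set = {53 66 78} -> differs
  LFU: final set = {53 78 92} -> differs
Only LRU produces the target set.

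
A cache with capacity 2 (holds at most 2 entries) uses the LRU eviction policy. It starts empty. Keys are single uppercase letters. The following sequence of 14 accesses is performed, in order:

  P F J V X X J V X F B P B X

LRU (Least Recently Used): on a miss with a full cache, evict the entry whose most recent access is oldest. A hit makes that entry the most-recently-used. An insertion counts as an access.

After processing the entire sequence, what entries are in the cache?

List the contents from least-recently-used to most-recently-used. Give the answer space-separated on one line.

LRU simulation (capacity=2):
  1. access P: MISS. Cache (LRU->MRU): [P]
  2. access F: MISS. Cache (LRU->MRU): [P F]
  3. access J: MISS, evict P. Cache (LRU->MRU): [F J]
  4. access V: MISS, evict F. Cache (LRU->MRU): [J V]
  5. access X: MISS, evict J. Cache (LRU->MRU): [V X]
  6. access X: HIT. Cache (LRU->MRU): [V X]
  7. access J: MISS, evict V. Cache (LRU->MRU): [X J]
  8. access V: MISS, evict X. Cache (LRU->MRU): [J V]
  9. access X: MISS, evict J. Cache (LRU->MRU): [V X]
  10. access F: MISS, evict V. Cache (LRU->MRU): [X F]
  11. access B: MISS, evict X. Cache (LRU->MRU): [F B]
  12. access P: MISS, evict F. Cache (LRU->MRU): [B P]
  13. access B: HIT. Cache (LRU->MRU): [P B]
  14. access X: MISS, evict P. Cache (LRU->MRU): [B X]
Total: 2 hits, 12 misses, 10 evictions

Answer: B X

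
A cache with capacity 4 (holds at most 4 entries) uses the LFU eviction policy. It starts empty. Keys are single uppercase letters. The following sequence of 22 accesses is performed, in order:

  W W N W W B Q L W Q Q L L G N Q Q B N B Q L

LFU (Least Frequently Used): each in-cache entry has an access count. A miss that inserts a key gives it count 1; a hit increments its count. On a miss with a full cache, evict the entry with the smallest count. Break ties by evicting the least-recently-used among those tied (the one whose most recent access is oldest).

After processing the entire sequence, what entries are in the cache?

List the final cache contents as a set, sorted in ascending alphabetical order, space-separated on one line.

LFU simulation (capacity=4):
  1. access W: MISS. Cache: [W(c=1)]
  2. access W: HIT, count now 2. Cache: [W(c=2)]
  3. access N: MISS. Cache: [N(c=1) W(c=2)]
  4. access W: HIT, count now 3. Cache: [N(c=1) W(c=3)]
  5. access W: HIT, count now 4. Cache: [N(c=1) W(c=4)]
  6. access B: MISS. Cache: [N(c=1) B(c=1) W(c=4)]
  7. access Q: MISS. Cache: [N(c=1) B(c=1) Q(c=1) W(c=4)]
  8. access L: MISS, evict N(c=1). Cache: [B(c=1) Q(c=1) L(c=1) W(c=4)]
  9. access W: HIT, count now 5. Cache: [B(c=1) Q(c=1) L(c=1) W(c=5)]
  10. access Q: HIT, count now 2. Cache: [B(c=1) L(c=1) Q(c=2) W(c=5)]
  11. access Q: HIT, count now 3. Cache: [B(c=1) L(c=1) Q(c=3) W(c=5)]
  12. access L: HIT, count now 2. Cache: [B(c=1) L(c=2) Q(c=3) W(c=5)]
  13. access L: HIT, count now 3. Cache: [B(c=1) Q(c=3) L(c=3) W(c=5)]
  14. access G: MISS, evict B(c=1). Cache: [G(c=1) Q(c=3) L(c=3) W(c=5)]
  15. access N: MISS, evict G(c=1). Cache: [N(c=1) Q(c=3) L(c=3) W(c=5)]
  16. access Q: HIT, count now 4. Cache: [N(c=1) L(c=3) Q(c=4) W(c=5)]
  17. access Q: HIT, count now 5. Cache: [N(c=1) L(c=3) W(c=5) Q(c=5)]
  18. access B: MISS, evict N(c=1). Cache: [B(c=1) L(c=3) W(c=5) Q(c=5)]
  19. access N: MISS, evict B(c=1). Cache: [N(c=1) L(c=3) W(c=5) Q(c=5)]
  20. access B: MISS, evict N(c=1). Cache: [B(c=1) L(c=3) W(c=5) Q(c=5)]
  21. access Q: HIT, count now 6. Cache: [B(c=1) L(c=3) W(c=5) Q(c=6)]
  22. access L: HIT, count now 4. Cache: [B(c=1) L(c=4) W(c=5) Q(c=6)]
Total: 12 hits, 10 misses, 6 evictions

Answer: B L Q W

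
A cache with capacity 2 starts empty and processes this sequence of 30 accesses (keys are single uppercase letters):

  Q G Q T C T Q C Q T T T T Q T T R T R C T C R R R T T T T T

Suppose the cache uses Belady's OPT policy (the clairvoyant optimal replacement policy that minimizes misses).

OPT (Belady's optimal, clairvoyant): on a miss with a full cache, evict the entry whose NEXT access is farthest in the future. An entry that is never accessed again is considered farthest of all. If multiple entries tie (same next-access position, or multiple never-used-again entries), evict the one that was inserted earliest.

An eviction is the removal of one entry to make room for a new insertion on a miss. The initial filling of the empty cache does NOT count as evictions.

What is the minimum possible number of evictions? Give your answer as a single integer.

OPT (Belady) simulation (capacity=2):
  1. access Q: MISS. Cache: [Q]
  2. access G: MISS. Cache: [Q G]
  3. access Q: HIT. Next use of Q: step 7. Cache: [Q G]
  4. access T: MISS, evict G (next use: never). Cache: [Q T]
  5. access C: MISS, evict Q (next use: step 7). Cache: [T C]
  6. access T: HIT. Next use of T: step 10. Cache: [T C]
  7. access Q: MISS, evict T (next use: step 10). Cache: [C Q]
  8. access C: HIT. Next use of C: step 20. Cache: [C Q]
  9. access Q: HIT. Next use of Q: step 14. Cache: [C Q]
  10. access T: MISS, evict C (next use: step 20). Cache: [Q T]
  11. access T: HIT. Next use of T: step 12. Cache: [Q T]
  12. access T: HIT. Next use of T: step 13. Cache: [Q T]
  13. access T: HIT. Next use of T: step 15. Cache: [Q T]
  14. access Q: HIT. Next use of Q: never. Cache: [Q T]
  15. access T: HIT. Next use of T: step 16. Cache: [Q T]
  16. access T: HIT. Next use of T: step 18. Cache: [Q T]
  17. access R: MISS, evict Q (next use: never). Cache: [T R]
  18. access T: HIT. Next use of T: step 21. Cache: [T R]
  19. access R: HIT. Next use of R: step 23. Cache: [T R]
  20. access C: MISS, evict R (next use: step 23). Cache: [T C]
  21. access T: HIT. Next use of T: step 26. Cache: [T C]
  22. access C: HIT. Next use of C: never. Cache: [T C]
  23. access R: MISS, evict C (next use: never). Cache: [T R]
  24. access R: HIT. Next use of R: step 25. Cache: [T R]
  25. access R: HIT. Next use of R: never. Cache: [T R]
  26. access T: HIT. Next use of T: step 27. Cache: [T R]
  27. access T: HIT. Next use of T: step 28. Cache: [T R]
  28. access T: HIT. Next use of T: step 29. Cache: [T R]
  29. access T: HIT. Next use of T: step 30. Cache: [T R]
  30. access T: HIT. Next use of T: never. Cache: [T R]
Total: 21 hits, 9 misses, 7 evictions

Answer: 7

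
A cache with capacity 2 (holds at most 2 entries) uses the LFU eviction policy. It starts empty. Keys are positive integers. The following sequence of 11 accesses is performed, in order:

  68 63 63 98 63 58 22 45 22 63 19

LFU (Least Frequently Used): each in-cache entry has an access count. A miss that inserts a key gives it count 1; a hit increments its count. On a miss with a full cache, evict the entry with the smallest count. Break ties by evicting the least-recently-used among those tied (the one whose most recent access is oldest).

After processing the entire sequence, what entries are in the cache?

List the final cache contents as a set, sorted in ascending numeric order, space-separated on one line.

LFU simulation (capacity=2):
  1. access 68: MISS. Cache: [68(c=1)]
  2. access 63: MISS. Cache: [68(c=1) 63(c=1)]
  3. access 63: HIT, count now 2. Cache: [68(c=1) 63(c=2)]
  4. access 98: MISS, evict 68(c=1). Cache: [98(c=1) 63(c=2)]
  5. access 63: HIT, count now 3. Cache: [98(c=1) 63(c=3)]
  6. access 58: MISS, evict 98(c=1). Cache: [58(c=1) 63(c=3)]
  7. access 22: MISS, evict 58(c=1). Cache: [22(c=1) 63(c=3)]
  8. access 45: MISS, evict 22(c=1). Cache: [45(c=1) 63(c=3)]
  9. access 22: MISS, evict 45(c=1). Cache: [22(c=1) 63(c=3)]
  10. access 63: HIT, count now 4. Cache: [22(c=1) 63(c=4)]
  11. access 19: MISS, evict 22(c=1). Cache: [19(c=1) 63(c=4)]
Total: 3 hits, 8 misses, 6 evictions

Answer: 19 63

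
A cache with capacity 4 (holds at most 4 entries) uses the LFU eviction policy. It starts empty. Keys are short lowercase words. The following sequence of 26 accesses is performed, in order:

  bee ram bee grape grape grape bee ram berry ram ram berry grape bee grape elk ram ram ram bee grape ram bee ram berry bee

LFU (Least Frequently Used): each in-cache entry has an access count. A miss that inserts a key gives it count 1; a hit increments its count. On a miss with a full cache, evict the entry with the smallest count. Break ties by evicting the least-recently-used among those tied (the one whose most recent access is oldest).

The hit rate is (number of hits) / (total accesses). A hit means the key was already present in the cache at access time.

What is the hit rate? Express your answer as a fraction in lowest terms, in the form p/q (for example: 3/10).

Answer: 10/13

Derivation:
LFU simulation (capacity=4):
  1. access bee: MISS. Cache: [bee(c=1)]
  2. access ram: MISS. Cache: [bee(c=1) ram(c=1)]
  3. access bee: HIT, count now 2. Cache: [ram(c=1) bee(c=2)]
  4. access grape: MISS. Cache: [ram(c=1) grape(c=1) bee(c=2)]
  5. access grape: HIT, count now 2. Cache: [ram(c=1) bee(c=2) grape(c=2)]
  6. access grape: HIT, count now 3. Cache: [ram(c=1) bee(c=2) grape(c=3)]
  7. access bee: HIT, count now 3. Cache: [ram(c=1) grape(c=3) bee(c=3)]
  8. access ram: HIT, count now 2. Cache: [ram(c=2) grape(c=3) bee(c=3)]
  9. access berry: MISS. Cache: [berry(c=1) ram(c=2) grape(c=3) bee(c=3)]
  10. access ram: HIT, count now 3. Cache: [berry(c=1) grape(c=3) bee(c=3) ram(c=3)]
  11. access ram: HIT, count now 4. Cache: [berry(c=1) grape(c=3) bee(c=3) ram(c=4)]
  12. access berry: HIT, count now 2. Cache: [berry(c=2) grape(c=3) bee(c=3) ram(c=4)]
  13. access grape: HIT, count now 4. Cache: [berry(c=2) bee(c=3) ram(c=4) grape(c=4)]
  14. access bee: HIT, count now 4. Cache: [berry(c=2) ram(c=4) grape(c=4) bee(c=4)]
  15. access grape: HIT, count now 5. Cache: [berry(c=2) ram(c=4) bee(c=4) grape(c=5)]
  16. access elk: MISS, evict berry(c=2). Cache: [elk(c=1) ram(c=4) bee(c=4) grape(c=5)]
  17. access ram: HIT, count now 5. Cache: [elk(c=1) bee(c=4) grape(c=5) ram(c=5)]
  18. access ram: HIT, count now 6. Cache: [elk(c=1) bee(c=4) grape(c=5) ram(c=6)]
  19. access ram: HIT, count now 7. Cache: [elk(c=1) bee(c=4) grape(c=5) ram(c=7)]
  20. access bee: HIT, count now 5. Cache: [elk(c=1) grape(c=5) bee(c=5) ram(c=7)]
  21. access grape: HIT, count now 6. Cache: [elk(c=1) bee(c=5) grape(c=6) ram(c=7)]
  22. access ram: HIT, count now 8. Cache: [elk(c=1) bee(c=5) grape(c=6) ram(c=8)]
  23. access bee: HIT, count now 6. Cache: [elk(c=1) grape(c=6) bee(c=6) ram(c=8)]
  24. access ram: HIT, count now 9. Cache: [elk(c=1) grape(c=6) bee(c=6) ram(c=9)]
  25. access berry: MISS, evict elk(c=1). Cache: [berry(c=1) grape(c=6) bee(c=6) ram(c=9)]
  26. access bee: HIT, count now 7. Cache: [berry(c=1) grape(c=6) bee(c=7) ram(c=9)]
Total: 20 hits, 6 misses, 2 evictions

Hit rate = 20/26 = 10/13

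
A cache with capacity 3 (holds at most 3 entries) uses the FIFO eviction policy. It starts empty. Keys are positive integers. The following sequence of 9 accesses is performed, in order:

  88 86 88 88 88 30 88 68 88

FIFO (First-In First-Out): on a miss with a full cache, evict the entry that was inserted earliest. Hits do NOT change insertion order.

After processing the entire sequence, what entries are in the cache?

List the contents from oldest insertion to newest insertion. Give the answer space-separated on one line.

FIFO simulation (capacity=3):
  1. access 88: MISS. Cache (old->new): [88]
  2. access 86: MISS. Cache (old->new): [88 86]
  3. access 88: HIT. Cache (old->new): [88 86]
  4. access 88: HIT. Cache (old->new): [88 86]
  5. access 88: HIT. Cache (old->new): [88 86]
  6. access 30: MISS. Cache (old->new): [88 86 30]
  7. access 88: HIT. Cache (old->new): [88 86 30]
  8. access 68: MISS, evict 88. Cache (old->new): [86 30 68]
  9. access 88: MISS, evict 86. Cache (old->new): [30 68 88]
Total: 4 hits, 5 misses, 2 evictions

Answer: 30 68 88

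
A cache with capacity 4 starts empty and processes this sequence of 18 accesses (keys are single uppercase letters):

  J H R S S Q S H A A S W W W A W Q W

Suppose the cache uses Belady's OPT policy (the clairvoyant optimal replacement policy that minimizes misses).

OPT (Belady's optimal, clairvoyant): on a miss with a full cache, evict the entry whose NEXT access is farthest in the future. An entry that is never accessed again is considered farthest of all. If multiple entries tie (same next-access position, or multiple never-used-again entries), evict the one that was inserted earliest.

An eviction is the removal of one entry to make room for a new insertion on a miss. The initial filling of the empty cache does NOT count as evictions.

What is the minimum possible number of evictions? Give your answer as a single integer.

OPT (Belady) simulation (capacity=4):
  1. access J: MISS. Cache: [J]
  2. access H: MISS. Cache: [J H]
  3. access R: MISS. Cache: [J H R]
  4. access S: MISS. Cache: [J H R S]
  5. access S: HIT. Next use of S: step 7. Cache: [J H R S]
  6. access Q: MISS, evict J (next use: never). Cache: [H R S Q]
  7. access S: HIT. Next use of S: step 11. Cache: [H R S Q]
  8. access H: HIT. Next use of H: never. Cache: [H R S Q]
  9. access A: MISS, evict H (next use: never). Cache: [R S Q A]
  10. access A: HIT. Next use of A: step 15. Cache: [R S Q A]
  11. access S: HIT. Next use of S: never. Cache: [R S Q A]
  12. access W: MISS, evict R (next use: never). Cache: [S Q A W]
  13. access W: HIT. Next use of W: step 14. Cache: [S Q A W]
  14. access W: HIT. Next use of W: step 16. Cache: [S Q A W]
  15. access A: HIT. Next use of A: never. Cache: [S Q A W]
  16. access W: HIT. Next use of W: step 18. Cache: [S Q A W]
  17. access Q: HIT. Next use of Q: never. Cache: [S Q A W]
  18. access W: HIT. Next use of W: never. Cache: [S Q A W]
Total: 11 hits, 7 misses, 3 evictions

Answer: 3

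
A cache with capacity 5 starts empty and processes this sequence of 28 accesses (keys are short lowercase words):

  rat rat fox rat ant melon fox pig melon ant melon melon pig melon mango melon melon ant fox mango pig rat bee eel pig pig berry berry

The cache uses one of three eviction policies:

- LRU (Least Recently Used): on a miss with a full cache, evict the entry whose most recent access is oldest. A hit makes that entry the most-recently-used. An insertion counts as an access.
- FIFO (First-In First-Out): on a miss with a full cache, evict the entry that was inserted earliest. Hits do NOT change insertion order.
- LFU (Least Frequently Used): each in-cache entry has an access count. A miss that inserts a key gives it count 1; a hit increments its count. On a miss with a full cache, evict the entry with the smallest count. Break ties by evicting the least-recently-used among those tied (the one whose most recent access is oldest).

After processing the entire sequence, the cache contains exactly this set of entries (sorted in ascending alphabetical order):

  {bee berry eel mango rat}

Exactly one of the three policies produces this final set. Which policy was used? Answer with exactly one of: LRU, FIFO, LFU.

Answer: FIFO

Derivation:
Simulating under each policy and comparing final sets:
  LRU: final set = {bee berry eel pig rat} -> differs
  FIFO: final set = {bee berry eel mango rat} -> MATCHES target
  LFU: final set = {ant berry melon pig rat} -> differs
Only FIFO produces the target set.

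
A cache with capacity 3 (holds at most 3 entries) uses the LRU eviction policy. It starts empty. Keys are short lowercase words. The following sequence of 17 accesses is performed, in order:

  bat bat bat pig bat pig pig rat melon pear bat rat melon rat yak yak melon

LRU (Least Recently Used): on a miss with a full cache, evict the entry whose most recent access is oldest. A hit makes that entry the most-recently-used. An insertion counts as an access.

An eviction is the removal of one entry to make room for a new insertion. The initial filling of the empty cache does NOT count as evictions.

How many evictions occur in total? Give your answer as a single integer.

LRU simulation (capacity=3):
  1. access bat: MISS. Cache (LRU->MRU): [bat]
  2. access bat: HIT. Cache (LRU->MRU): [bat]
  3. access bat: HIT. Cache (LRU->MRU): [bat]
  4. access pig: MISS. Cache (LRU->MRU): [bat pig]
  5. access bat: HIT. Cache (LRU->MRU): [pig bat]
  6. access pig: HIT. Cache (LRU->MRU): [bat pig]
  7. access pig: HIT. Cache (LRU->MRU): [bat pig]
  8. access rat: MISS. Cache (LRU->MRU): [bat pig rat]
  9. access melon: MISS, evict bat. Cache (LRU->MRU): [pig rat melon]
  10. access pear: MISS, evict pig. Cache (LRU->MRU): [rat melon pear]
  11. access bat: MISS, evict rat. Cache (LRU->MRU): [melon pear bat]
  12. access rat: MISS, evict melon. Cache (LRU->MRU): [pear bat rat]
  13. access melon: MISS, evict pear. Cache (LRU->MRU): [bat rat melon]
  14. access rat: HIT. Cache (LRU->MRU): [bat melon rat]
  15. access yak: MISS, evict bat. Cache (LRU->MRU): [melon rat yak]
  16. access yak: HIT. Cache (LRU->MRU): [melon rat yak]
  17. access melon: HIT. Cache (LRU->MRU): [rat yak melon]
Total: 8 hits, 9 misses, 6 evictions

Answer: 6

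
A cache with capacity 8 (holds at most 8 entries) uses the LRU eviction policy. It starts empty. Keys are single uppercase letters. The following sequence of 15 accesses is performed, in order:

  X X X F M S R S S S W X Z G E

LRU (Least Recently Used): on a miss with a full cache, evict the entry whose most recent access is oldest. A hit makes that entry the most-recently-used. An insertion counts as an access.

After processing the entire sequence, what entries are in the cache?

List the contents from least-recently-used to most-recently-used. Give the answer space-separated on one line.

LRU simulation (capacity=8):
  1. access X: MISS. Cache (LRU->MRU): [X]
  2. access X: HIT. Cache (LRU->MRU): [X]
  3. access X: HIT. Cache (LRU->MRU): [X]
  4. access F: MISS. Cache (LRU->MRU): [X F]
  5. access M: MISS. Cache (LRU->MRU): [X F M]
  6. access S: MISS. Cache (LRU->MRU): [X F M S]
  7. access R: MISS. Cache (LRU->MRU): [X F M S R]
  8. access S: HIT. Cache (LRU->MRU): [X F M R S]
  9. access S: HIT. Cache (LRU->MRU): [X F M R S]
  10. access S: HIT. Cache (LRU->MRU): [X F M R S]
  11. access W: MISS. Cache (LRU->MRU): [X F M R S W]
  12. access X: HIT. Cache (LRU->MRU): [F M R S W X]
  13. access Z: MISS. Cache (LRU->MRU): [F M R S W X Z]
  14. access G: MISS. Cache (LRU->MRU): [F M R S W X Z G]
  15. access E: MISS, evict F. Cache (LRU->MRU): [M R S W X Z G E]
Total: 6 hits, 9 misses, 1 evictions

Answer: M R S W X Z G E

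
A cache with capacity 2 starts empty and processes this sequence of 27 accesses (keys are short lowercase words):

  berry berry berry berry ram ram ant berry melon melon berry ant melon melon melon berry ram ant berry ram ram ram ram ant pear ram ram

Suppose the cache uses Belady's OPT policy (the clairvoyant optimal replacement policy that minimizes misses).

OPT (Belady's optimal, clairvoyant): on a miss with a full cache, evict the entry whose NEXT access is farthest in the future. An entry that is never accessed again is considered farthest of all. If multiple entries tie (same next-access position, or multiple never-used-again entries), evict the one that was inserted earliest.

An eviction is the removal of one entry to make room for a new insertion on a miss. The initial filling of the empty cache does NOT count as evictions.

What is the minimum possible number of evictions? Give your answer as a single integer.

OPT (Belady) simulation (capacity=2):
  1. access berry: MISS. Cache: [berry]
  2. access berry: HIT. Next use of berry: step 3. Cache: [berry]
  3. access berry: HIT. Next use of berry: step 4. Cache: [berry]
  4. access berry: HIT. Next use of berry: step 8. Cache: [berry]
  5. access ram: MISS. Cache: [berry ram]
  6. access ram: HIT. Next use of ram: step 17. Cache: [berry ram]
  7. access ant: MISS, evict ram (next use: step 17). Cache: [berry ant]
  8. access berry: HIT. Next use of berry: step 11. Cache: [berry ant]
  9. access melon: MISS, evict ant (next use: step 12). Cache: [berry melon]
  10. access melon: HIT. Next use of melon: step 13. Cache: [berry melon]
  11. access berry: HIT. Next use of berry: step 16. Cache: [berry melon]
  12. access ant: MISS, evict berry (next use: step 16). Cache: [melon ant]
  13. access melon: HIT. Next use of melon: step 14. Cache: [melon ant]
  14. access melon: HIT. Next use of melon: step 15. Cache: [melon ant]
  15. access melon: HIT. Next use of melon: never. Cache: [melon ant]
  16. access berry: MISS, evict melon (next use: never). Cache: [ant berry]
  17. access ram: MISS, evict berry (next use: step 19). Cache: [ant ram]
  18. access ant: HIT. Next use of ant: step 24. Cache: [ant ram]
  19. access berry: MISS, evict ant (next use: step 24). Cache: [ram berry]
  20. access ram: HIT. Next use of ram: step 21. Cache: [ram berry]
  21. access ram: HIT. Next use of ram: step 22. Cache: [ram berry]
  22. access ram: HIT. Next use of ram: step 23. Cache: [ram berry]
  23. access ram: HIT. Next use of ram: step 26. Cache: [ram berry]
  24. access ant: MISS, evict berry (next use: never). Cache: [ram ant]
  25. access pear: MISS, evict ant (next use: never). Cache: [ram pear]
  26. access ram: HIT. Next use of ram: step 27. Cache: [ram pear]
  27. access ram: HIT. Next use of ram: never. Cache: [ram pear]
Total: 17 hits, 10 misses, 8 evictions

Answer: 8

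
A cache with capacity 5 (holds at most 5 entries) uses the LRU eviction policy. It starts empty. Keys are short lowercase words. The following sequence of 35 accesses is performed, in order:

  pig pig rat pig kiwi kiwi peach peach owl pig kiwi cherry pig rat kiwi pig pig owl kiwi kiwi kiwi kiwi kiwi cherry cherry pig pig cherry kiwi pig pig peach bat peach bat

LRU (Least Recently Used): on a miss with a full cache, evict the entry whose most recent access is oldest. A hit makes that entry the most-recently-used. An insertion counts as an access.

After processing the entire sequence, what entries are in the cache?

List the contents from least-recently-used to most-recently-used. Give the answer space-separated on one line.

Answer: cherry kiwi pig peach bat

Derivation:
LRU simulation (capacity=5):
  1. access pig: MISS. Cache (LRU->MRU): [pig]
  2. access pig: HIT. Cache (LRU->MRU): [pig]
  3. access rat: MISS. Cache (LRU->MRU): [pig rat]
  4. access pig: HIT. Cache (LRU->MRU): [rat pig]
  5. access kiwi: MISS. Cache (LRU->MRU): [rat pig kiwi]
  6. access kiwi: HIT. Cache (LRU->MRU): [rat pig kiwi]
  7. access peach: MISS. Cache (LRU->MRU): [rat pig kiwi peach]
  8. access peach: HIT. Cache (LRU->MRU): [rat pig kiwi peach]
  9. access owl: MISS. Cache (LRU->MRU): [rat pig kiwi peach owl]
  10. access pig: HIT. Cache (LRU->MRU): [rat kiwi peach owl pig]
  11. access kiwi: HIT. Cache (LRU->MRU): [rat peach owl pig kiwi]
  12. access cherry: MISS, evict rat. Cache (LRU->MRU): [peach owl pig kiwi cherry]
  13. access pig: HIT. Cache (LRU->MRU): [peach owl kiwi cherry pig]
  14. access rat: MISS, evict peach. Cache (LRU->MRU): [owl kiwi cherry pig rat]
  15. access kiwi: HIT. Cache (LRU->MRU): [owl cherry pig rat kiwi]
  16. access pig: HIT. Cache (LRU->MRU): [owl cherry rat kiwi pig]
  17. access pig: HIT. Cache (LRU->MRU): [owl cherry rat kiwi pig]
  18. access owl: HIT. Cache (LRU->MRU): [cherry rat kiwi pig owl]
  19. access kiwi: HIT. Cache (LRU->MRU): [cherry rat pig owl kiwi]
  20. access kiwi: HIT. Cache (LRU->MRU): [cherry rat pig owl kiwi]
  21. access kiwi: HIT. Cache (LRU->MRU): [cherry rat pig owl kiwi]
  22. access kiwi: HIT. Cache (LRU->MRU): [cherry rat pig owl kiwi]
  23. access kiwi: HIT. Cache (LRU->MRU): [cherry rat pig owl kiwi]
  24. access cherry: HIT. Cache (LRU->MRU): [rat pig owl kiwi cherry]
  25. access cherry: HIT. Cache (LRU->MRU): [rat pig owl kiwi cherry]
  26. access pig: HIT. Cache (LRU->MRU): [rat owl kiwi cherry pig]
  27. access pig: HIT. Cache (LRU->MRU): [rat owl kiwi cherry pig]
  28. access cherry: HIT. Cache (LRU->MRU): [rat owl kiwi pig cherry]
  29. access kiwi: HIT. Cache (LRU->MRU): [rat owl pig cherry kiwi]
  30. access pig: HIT. Cache (LRU->MRU): [rat owl cherry kiwi pig]
  31. access pig: HIT. Cache (LRU->MRU): [rat owl cherry kiwi pig]
  32. access peach: MISS, evict rat. Cache (LRU->MRU): [owl cherry kiwi pig peach]
  33. access bat: MISS, evict owl. Cache (LRU->MRU): [cherry kiwi pig peach bat]
  34. access peach: HIT. Cache (LRU->MRU): [cherry kiwi pig bat peach]
  35. access bat: HIT. Cache (LRU->MRU): [cherry kiwi pig peach bat]
Total: 26 hits, 9 misses, 4 evictions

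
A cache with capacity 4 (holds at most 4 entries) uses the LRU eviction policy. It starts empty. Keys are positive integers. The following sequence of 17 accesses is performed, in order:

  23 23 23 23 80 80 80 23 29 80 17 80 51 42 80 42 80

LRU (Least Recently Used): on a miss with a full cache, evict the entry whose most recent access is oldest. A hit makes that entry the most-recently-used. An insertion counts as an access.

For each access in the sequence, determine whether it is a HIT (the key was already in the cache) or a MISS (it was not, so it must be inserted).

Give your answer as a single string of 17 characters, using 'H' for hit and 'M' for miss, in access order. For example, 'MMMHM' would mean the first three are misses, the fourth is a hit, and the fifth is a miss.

Answer: MHHHMHHHMHMHMMHHH

Derivation:
LRU simulation (capacity=4):
  1. access 23: MISS. Cache (LRU->MRU): [23]
  2. access 23: HIT. Cache (LRU->MRU): [23]
  3. access 23: HIT. Cache (LRU->MRU): [23]
  4. access 23: HIT. Cache (LRU->MRU): [23]
  5. access 80: MISS. Cache (LRU->MRU): [23 80]
  6. access 80: HIT. Cache (LRU->MRU): [23 80]
  7. access 80: HIT. Cache (LRU->MRU): [23 80]
  8. access 23: HIT. Cache (LRU->MRU): [80 23]
  9. access 29: MISS. Cache (LRU->MRU): [80 23 29]
  10. access 80: HIT. Cache (LRU->MRU): [23 29 80]
  11. access 17: MISS. Cache (LRU->MRU): [23 29 80 17]
  12. access 80: HIT. Cache (LRU->MRU): [23 29 17 80]
  13. access 51: MISS, evict 23. Cache (LRU->MRU): [29 17 80 51]
  14. access 42: MISS, evict 29. Cache (LRU->MRU): [17 80 51 42]
  15. access 80: HIT. Cache (LRU->MRU): [17 51 42 80]
  16. access 42: HIT. Cache (LRU->MRU): [17 51 80 42]
  17. access 80: HIT. Cache (LRU->MRU): [17 51 42 80]
Total: 11 hits, 6 misses, 2 evictions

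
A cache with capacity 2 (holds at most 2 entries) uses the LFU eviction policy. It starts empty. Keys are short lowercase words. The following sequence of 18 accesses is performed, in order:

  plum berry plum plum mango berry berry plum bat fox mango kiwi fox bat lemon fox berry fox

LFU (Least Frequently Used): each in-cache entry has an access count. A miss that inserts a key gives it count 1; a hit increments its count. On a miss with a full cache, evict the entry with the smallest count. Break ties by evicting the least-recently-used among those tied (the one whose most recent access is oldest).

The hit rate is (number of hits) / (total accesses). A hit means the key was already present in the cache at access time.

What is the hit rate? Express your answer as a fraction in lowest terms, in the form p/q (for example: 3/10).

LFU simulation (capacity=2):
  1. access plum: MISS. Cache: [plum(c=1)]
  2. access berry: MISS. Cache: [plum(c=1) berry(c=1)]
  3. access plum: HIT, count now 2. Cache: [berry(c=1) plum(c=2)]
  4. access plum: HIT, count now 3. Cache: [berry(c=1) plum(c=3)]
  5. access mango: MISS, evict berry(c=1). Cache: [mango(c=1) plum(c=3)]
  6. access berry: MISS, evict mango(c=1). Cache: [berry(c=1) plum(c=3)]
  7. access berry: HIT, count now 2. Cache: [berry(c=2) plum(c=3)]
  8. access plum: HIT, count now 4. Cache: [berry(c=2) plum(c=4)]
  9. access bat: MISS, evict berry(c=2). Cache: [bat(c=1) plum(c=4)]
  10. access fox: MISS, evict bat(c=1). Cache: [fox(c=1) plum(c=4)]
  11. access mango: MISS, evict fox(c=1). Cache: [mango(c=1) plum(c=4)]
  12. access kiwi: MISS, evict mango(c=1). Cache: [kiwi(c=1) plum(c=4)]
  13. access fox: MISS, evict kiwi(c=1). Cache: [fox(c=1) plum(c=4)]
  14. access bat: MISS, evict fox(c=1). Cache: [bat(c=1) plum(c=4)]
  15. access lemon: MISS, evict bat(c=1). Cache: [lemon(c=1) plum(c=4)]
  16. access fox: MISS, evict lemon(c=1). Cache: [fox(c=1) plum(c=4)]
  17. access berry: MISS, evict fox(c=1). Cache: [berry(c=1) plum(c=4)]
  18. access fox: MISS, evict berry(c=1). Cache: [fox(c=1) plum(c=4)]
Total: 4 hits, 14 misses, 12 evictions

Hit rate = 4/18 = 2/9

Answer: 2/9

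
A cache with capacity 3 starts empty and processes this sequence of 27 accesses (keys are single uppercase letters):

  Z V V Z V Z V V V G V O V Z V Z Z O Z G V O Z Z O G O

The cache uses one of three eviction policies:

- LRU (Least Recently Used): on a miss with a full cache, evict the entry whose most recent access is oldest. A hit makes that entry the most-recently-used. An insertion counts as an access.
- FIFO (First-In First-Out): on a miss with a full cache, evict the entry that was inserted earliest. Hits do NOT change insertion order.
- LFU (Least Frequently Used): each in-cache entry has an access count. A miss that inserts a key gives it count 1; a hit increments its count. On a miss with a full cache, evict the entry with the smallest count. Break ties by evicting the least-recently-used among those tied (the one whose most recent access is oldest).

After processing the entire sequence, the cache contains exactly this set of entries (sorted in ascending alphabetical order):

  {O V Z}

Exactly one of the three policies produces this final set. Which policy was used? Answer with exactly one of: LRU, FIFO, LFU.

Answer: LFU

Derivation:
Simulating under each policy and comparing final sets:
  LRU: final set = {G O Z} -> differs
  FIFO: final set = {G O Z} -> differs
  LFU: final set = {O V Z} -> MATCHES target
Only LFU produces the target set.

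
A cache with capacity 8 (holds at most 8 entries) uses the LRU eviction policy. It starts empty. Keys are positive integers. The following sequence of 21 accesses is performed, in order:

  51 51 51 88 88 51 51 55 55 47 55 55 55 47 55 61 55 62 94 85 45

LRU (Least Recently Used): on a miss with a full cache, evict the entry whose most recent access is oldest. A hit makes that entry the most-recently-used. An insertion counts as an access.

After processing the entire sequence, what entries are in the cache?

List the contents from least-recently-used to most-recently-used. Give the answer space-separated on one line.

Answer: 51 47 61 55 62 94 85 45

Derivation:
LRU simulation (capacity=8):
  1. access 51: MISS. Cache (LRU->MRU): [51]
  2. access 51: HIT. Cache (LRU->MRU): [51]
  3. access 51: HIT. Cache (LRU->MRU): [51]
  4. access 88: MISS. Cache (LRU->MRU): [51 88]
  5. access 88: HIT. Cache (LRU->MRU): [51 88]
  6. access 51: HIT. Cache (LRU->MRU): [88 51]
  7. access 51: HIT. Cache (LRU->MRU): [88 51]
  8. access 55: MISS. Cache (LRU->MRU): [88 51 55]
  9. access 55: HIT. Cache (LRU->MRU): [88 51 55]
  10. access 47: MISS. Cache (LRU->MRU): [88 51 55 47]
  11. access 55: HIT. Cache (LRU->MRU): [88 51 47 55]
  12. access 55: HIT. Cache (LRU->MRU): [88 51 47 55]
  13. access 55: HIT. Cache (LRU->MRU): [88 51 47 55]
  14. access 47: HIT. Cache (LRU->MRU): [88 51 55 47]
  15. access 55: HIT. Cache (LRU->MRU): [88 51 47 55]
  16. access 61: MISS. Cache (LRU->MRU): [88 51 47 55 61]
  17. access 55: HIT. Cache (LRU->MRU): [88 51 47 61 55]
  18. access 62: MISS. Cache (LRU->MRU): [88 51 47 61 55 62]
  19. access 94: MISS. Cache (LRU->MRU): [88 51 47 61 55 62 94]
  20. access 85: MISS. Cache (LRU->MRU): [88 51 47 61 55 62 94 85]
  21. access 45: MISS, evict 88. Cache (LRU->MRU): [51 47 61 55 62 94 85 45]
Total: 12 hits, 9 misses, 1 evictions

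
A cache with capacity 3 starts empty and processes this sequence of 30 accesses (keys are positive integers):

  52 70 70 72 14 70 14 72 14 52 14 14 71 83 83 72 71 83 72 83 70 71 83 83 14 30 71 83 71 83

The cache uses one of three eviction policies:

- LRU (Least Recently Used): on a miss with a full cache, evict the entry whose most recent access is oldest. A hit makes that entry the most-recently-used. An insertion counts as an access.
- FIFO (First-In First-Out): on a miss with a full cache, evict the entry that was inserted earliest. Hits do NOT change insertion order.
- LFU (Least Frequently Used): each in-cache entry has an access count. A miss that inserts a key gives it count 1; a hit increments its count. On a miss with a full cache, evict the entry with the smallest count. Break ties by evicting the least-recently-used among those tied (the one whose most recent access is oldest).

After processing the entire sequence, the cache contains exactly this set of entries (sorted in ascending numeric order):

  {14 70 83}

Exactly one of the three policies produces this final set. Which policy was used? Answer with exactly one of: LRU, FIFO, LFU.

Answer: LFU

Derivation:
Simulating under each policy and comparing final sets:
  LRU: final set = {30 71 83} -> differs
  FIFO: final set = {30 71 83} -> differs
  LFU: final set = {14 70 83} -> MATCHES target
Only LFU produces the target set.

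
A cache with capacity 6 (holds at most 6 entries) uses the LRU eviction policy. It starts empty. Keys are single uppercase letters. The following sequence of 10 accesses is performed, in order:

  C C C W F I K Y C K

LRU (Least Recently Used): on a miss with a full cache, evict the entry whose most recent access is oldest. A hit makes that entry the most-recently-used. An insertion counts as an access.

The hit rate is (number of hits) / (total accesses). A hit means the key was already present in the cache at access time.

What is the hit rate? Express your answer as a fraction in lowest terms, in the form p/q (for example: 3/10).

LRU simulation (capacity=6):
  1. access C: MISS. Cache (LRU->MRU): [C]
  2. access C: HIT. Cache (LRU->MRU): [C]
  3. access C: HIT. Cache (LRU->MRU): [C]
  4. access W: MISS. Cache (LRU->MRU): [C W]
  5. access F: MISS. Cache (LRU->MRU): [C W F]
  6. access I: MISS. Cache (LRU->MRU): [C W F I]
  7. access K: MISS. Cache (LRU->MRU): [C W F I K]
  8. access Y: MISS. Cache (LRU->MRU): [C W F I K Y]
  9. access C: HIT. Cache (LRU->MRU): [W F I K Y C]
  10. access K: HIT. Cache (LRU->MRU): [W F I Y C K]
Total: 4 hits, 6 misses, 0 evictions

Hit rate = 4/10 = 2/5

Answer: 2/5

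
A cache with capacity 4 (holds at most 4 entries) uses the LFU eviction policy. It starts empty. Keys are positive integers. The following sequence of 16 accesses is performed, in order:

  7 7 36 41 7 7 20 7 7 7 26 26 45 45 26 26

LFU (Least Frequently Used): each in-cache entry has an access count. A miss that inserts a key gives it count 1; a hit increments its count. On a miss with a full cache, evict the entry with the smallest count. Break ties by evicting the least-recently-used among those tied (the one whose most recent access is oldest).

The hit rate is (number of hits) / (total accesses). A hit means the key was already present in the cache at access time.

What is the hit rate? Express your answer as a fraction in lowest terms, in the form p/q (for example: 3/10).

LFU simulation (capacity=4):
  1. access 7: MISS. Cache: [7(c=1)]
  2. access 7: HIT, count now 2. Cache: [7(c=2)]
  3. access 36: MISS. Cache: [36(c=1) 7(c=2)]
  4. access 41: MISS. Cache: [36(c=1) 41(c=1) 7(c=2)]
  5. access 7: HIT, count now 3. Cache: [36(c=1) 41(c=1) 7(c=3)]
  6. access 7: HIT, count now 4. Cache: [36(c=1) 41(c=1) 7(c=4)]
  7. access 20: MISS. Cache: [36(c=1) 41(c=1) 20(c=1) 7(c=4)]
  8. access 7: HIT, count now 5. Cache: [36(c=1) 41(c=1) 20(c=1) 7(c=5)]
  9. access 7: HIT, count now 6. Cache: [36(c=1) 41(c=1) 20(c=1) 7(c=6)]
  10. access 7: HIT, count now 7. Cache: [36(c=1) 41(c=1) 20(c=1) 7(c=7)]
  11. access 26: MISS, evict 36(c=1). Cache: [41(c=1) 20(c=1) 26(c=1) 7(c=7)]
  12. access 26: HIT, count now 2. Cache: [41(c=1) 20(c=1) 26(c=2) 7(c=7)]
  13. access 45: MISS, evict 41(c=1). Cache: [20(c=1) 45(c=1) 26(c=2) 7(c=7)]
  14. access 45: HIT, count now 2. Cache: [20(c=1) 26(c=2) 45(c=2) 7(c=7)]
  15. access 26: HIT, count now 3. Cache: [20(c=1) 45(c=2) 26(c=3) 7(c=7)]
  16. access 26: HIT, count now 4. Cache: [20(c=1) 45(c=2) 26(c=4) 7(c=7)]
Total: 10 hits, 6 misses, 2 evictions

Hit rate = 10/16 = 5/8

Answer: 5/8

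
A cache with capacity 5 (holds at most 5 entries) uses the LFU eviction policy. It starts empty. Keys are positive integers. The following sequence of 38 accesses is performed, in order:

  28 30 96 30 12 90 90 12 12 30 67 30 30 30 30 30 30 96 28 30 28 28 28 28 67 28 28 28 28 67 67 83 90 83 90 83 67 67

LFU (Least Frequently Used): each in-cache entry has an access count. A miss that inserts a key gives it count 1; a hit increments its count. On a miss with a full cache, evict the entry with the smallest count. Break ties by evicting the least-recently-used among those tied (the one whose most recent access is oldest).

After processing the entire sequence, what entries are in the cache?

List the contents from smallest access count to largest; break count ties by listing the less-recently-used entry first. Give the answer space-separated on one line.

Answer: 83 12 67 28 30

Derivation:
LFU simulation (capacity=5):
  1. access 28: MISS. Cache: [28(c=1)]
  2. access 30: MISS. Cache: [28(c=1) 30(c=1)]
  3. access 96: MISS. Cache: [28(c=1) 30(c=1) 96(c=1)]
  4. access 30: HIT, count now 2. Cache: [28(c=1) 96(c=1) 30(c=2)]
  5. access 12: MISS. Cache: [28(c=1) 96(c=1) 12(c=1) 30(c=2)]
  6. access 90: MISS. Cache: [28(c=1) 96(c=1) 12(c=1) 90(c=1) 30(c=2)]
  7. access 90: HIT, count now 2. Cache: [28(c=1) 96(c=1) 12(c=1) 30(c=2) 90(c=2)]
  8. access 12: HIT, count now 2. Cache: [28(c=1) 96(c=1) 30(c=2) 90(c=2) 12(c=2)]
  9. access 12: HIT, count now 3. Cache: [28(c=1) 96(c=1) 30(c=2) 90(c=2) 12(c=3)]
  10. access 30: HIT, count now 3. Cache: [28(c=1) 96(c=1) 90(c=2) 12(c=3) 30(c=3)]
  11. access 67: MISS, evict 28(c=1). Cache: [96(c=1) 67(c=1) 90(c=2) 12(c=3) 30(c=3)]
  12. access 30: HIT, count now 4. Cache: [96(c=1) 67(c=1) 90(c=2) 12(c=3) 30(c=4)]
  13. access 30: HIT, count now 5. Cache: [96(c=1) 67(c=1) 90(c=2) 12(c=3) 30(c=5)]
  14. access 30: HIT, count now 6. Cache: [96(c=1) 67(c=1) 90(c=2) 12(c=3) 30(c=6)]
  15. access 30: HIT, count now 7. Cache: [96(c=1) 67(c=1) 90(c=2) 12(c=3) 30(c=7)]
  16. access 30: HIT, count now 8. Cache: [96(c=1) 67(c=1) 90(c=2) 12(c=3) 30(c=8)]
  17. access 30: HIT, count now 9. Cache: [96(c=1) 67(c=1) 90(c=2) 12(c=3) 30(c=9)]
  18. access 96: HIT, count now 2. Cache: [67(c=1) 90(c=2) 96(c=2) 12(c=3) 30(c=9)]
  19. access 28: MISS, evict 67(c=1). Cache: [28(c=1) 90(c=2) 96(c=2) 12(c=3) 30(c=9)]
  20. access 30: HIT, count now 10. Cache: [28(c=1) 90(c=2) 96(c=2) 12(c=3) 30(c=10)]
  21. access 28: HIT, count now 2. Cache: [90(c=2) 96(c=2) 28(c=2) 12(c=3) 30(c=10)]
  22. access 28: HIT, count now 3. Cache: [90(c=2) 96(c=2) 12(c=3) 28(c=3) 30(c=10)]
  23. access 28: HIT, count now 4. Cache: [90(c=2) 96(c=2) 12(c=3) 28(c=4) 30(c=10)]
  24. access 28: HIT, count now 5. Cache: [90(c=2) 96(c=2) 12(c=3) 28(c=5) 30(c=10)]
  25. access 67: MISS, evict 90(c=2). Cache: [67(c=1) 96(c=2) 12(c=3) 28(c=5) 30(c=10)]
  26. access 28: HIT, count now 6. Cache: [67(c=1) 96(c=2) 12(c=3) 28(c=6) 30(c=10)]
  27. access 28: HIT, count now 7. Cache: [67(c=1) 96(c=2) 12(c=3) 28(c=7) 30(c=10)]
  28. access 28: HIT, count now 8. Cache: [67(c=1) 96(c=2) 12(c=3) 28(c=8) 30(c=10)]
  29. access 28: HIT, count now 9. Cache: [67(c=1) 96(c=2) 12(c=3) 28(c=9) 30(c=10)]
  30. access 67: HIT, count now 2. Cache: [96(c=2) 67(c=2) 12(c=3) 28(c=9) 30(c=10)]
  31. access 67: HIT, count now 3. Cache: [96(c=2) 12(c=3) 67(c=3) 28(c=9) 30(c=10)]
  32. access 83: MISS, evict 96(c=2). Cache: [83(c=1) 12(c=3) 67(c=3) 28(c=9) 30(c=10)]
  33. access 90: MISS, evict 83(c=1). Cache: [90(c=1) 12(c=3) 67(c=3) 28(c=9) 30(c=10)]
  34. access 83: MISS, evict 90(c=1). Cache: [83(c=1) 12(c=3) 67(c=3) 28(c=9) 30(c=10)]
  35. access 90: MISS, evict 83(c=1). Cache: [90(c=1) 12(c=3) 67(c=3) 28(c=9) 30(c=10)]
  36. access 83: MISS, evict 90(c=1). Cache: [83(c=1) 12(c=3) 67(c=3) 28(c=9) 30(c=10)]
  37. access 67: HIT, count now 4. Cache: [83(c=1) 12(c=3) 67(c=4) 28(c=9) 30(c=10)]
  38. access 67: HIT, count now 5. Cache: [83(c=1) 12(c=3) 67(c=5) 28(c=9) 30(c=10)]
Total: 25 hits, 13 misses, 8 evictions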